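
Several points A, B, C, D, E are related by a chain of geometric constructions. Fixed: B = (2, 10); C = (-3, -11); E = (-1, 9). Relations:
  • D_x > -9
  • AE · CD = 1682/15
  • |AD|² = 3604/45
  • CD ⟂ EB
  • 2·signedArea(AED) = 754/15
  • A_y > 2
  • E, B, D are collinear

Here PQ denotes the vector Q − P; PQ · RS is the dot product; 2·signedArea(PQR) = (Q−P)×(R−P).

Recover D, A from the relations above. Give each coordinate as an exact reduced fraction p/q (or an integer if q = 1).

1. D_x = -44/5  [E, B, D are collinear ∩ CD ⟂ EB]
2. D_y = 32/5  [E, B, D are collinear ∩ CD ⟂ EB]
   → D = (-44/5, 32/5)
3. A_x = -2/3  [line 13/5·x + -39/5·y + 338/15 = 0 ∩ |AD|² = 3604/45]
4. A_y = 8/3  [line 13/5·x + -39/5·y + 338/15 = 0 ∩ |AD|² = 3604/45]
   → A = (-2/3, 8/3)

A = (-2/3, 8/3)
D = (-44/5, 32/5)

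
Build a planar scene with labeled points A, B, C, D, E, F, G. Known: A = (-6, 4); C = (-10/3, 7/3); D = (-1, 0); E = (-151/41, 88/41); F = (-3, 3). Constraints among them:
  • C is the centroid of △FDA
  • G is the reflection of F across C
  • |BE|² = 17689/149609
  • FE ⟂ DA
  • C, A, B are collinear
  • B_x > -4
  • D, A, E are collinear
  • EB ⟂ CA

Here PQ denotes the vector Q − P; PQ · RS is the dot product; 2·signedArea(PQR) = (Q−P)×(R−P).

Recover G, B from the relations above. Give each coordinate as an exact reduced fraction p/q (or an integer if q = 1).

1. G_x = -11/3  [G is the reflection of F across C]
2. G_y = 5/3  [G is the reflection of F across C]
   → G = (-11/3, 5/3)
3. B_x = -12774/3649  [C, A, B are collinear ∩ EB ⟂ CA]
4. B_y = 8896/3649  [C, A, B are collinear ∩ EB ⟂ CA]
   → B = (-12774/3649, 8896/3649)

B = (-12774/3649, 8896/3649)
G = (-11/3, 5/3)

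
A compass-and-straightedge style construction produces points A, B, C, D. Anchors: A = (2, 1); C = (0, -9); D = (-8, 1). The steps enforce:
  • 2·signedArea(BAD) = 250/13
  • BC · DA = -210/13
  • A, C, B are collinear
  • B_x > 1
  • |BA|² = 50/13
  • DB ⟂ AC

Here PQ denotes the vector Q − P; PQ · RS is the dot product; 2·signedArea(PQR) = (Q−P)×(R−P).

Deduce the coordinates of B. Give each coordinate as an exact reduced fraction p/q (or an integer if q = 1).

B = (21/13, -12/13)

1. B_x = 21/13  [A, C, B are collinear ∩ DB ⟂ AC]
2. B_y = -12/13  [A, C, B are collinear ∩ DB ⟂ AC]
   → B = (21/13, -12/13)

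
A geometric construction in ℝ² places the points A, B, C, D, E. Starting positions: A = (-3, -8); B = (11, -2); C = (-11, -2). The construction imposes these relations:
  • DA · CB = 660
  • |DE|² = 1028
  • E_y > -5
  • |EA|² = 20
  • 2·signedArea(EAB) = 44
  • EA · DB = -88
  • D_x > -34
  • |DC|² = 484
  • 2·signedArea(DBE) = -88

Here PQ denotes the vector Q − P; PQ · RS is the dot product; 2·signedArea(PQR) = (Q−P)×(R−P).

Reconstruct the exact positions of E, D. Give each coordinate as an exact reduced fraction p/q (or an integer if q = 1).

1. E_x = -1  [line -6·x + 14·y + 50 = 0 ∩ |EA|² = 20]
2. E_y = -4  [line -6·x + 14·y + 50 = 0 ∩ |EA|² = 20]
   → E = (-1, -4)
3. D_x = -33  [EA · DB = -88 ∩ 2·signedArea(DBE) = -88]
4. D_y = -2  [EA · DB = -88 ∩ 2·signedArea(DBE) = -88]
   → D = (-33, -2)

D = (-33, -2)
E = (-1, -4)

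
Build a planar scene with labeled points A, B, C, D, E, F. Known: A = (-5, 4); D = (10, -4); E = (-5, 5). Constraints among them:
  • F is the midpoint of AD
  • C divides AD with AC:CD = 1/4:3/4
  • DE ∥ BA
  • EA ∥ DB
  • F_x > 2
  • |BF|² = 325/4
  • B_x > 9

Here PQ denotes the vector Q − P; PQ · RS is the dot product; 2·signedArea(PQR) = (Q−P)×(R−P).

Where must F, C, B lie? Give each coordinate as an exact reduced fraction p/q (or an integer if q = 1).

1. F_x = 5/2  [F is the midpoint of AD]
2. F_y = 0  [F is the midpoint of AD]
   → F = (5/2, 0)
3. C_x = -5/4  [C divides AD with AC:CD = 1/4:3/4]
4. C_y = 2  [C divides AD with AC:CD = 1/4:3/4]
   → C = (-5/4, 2)
5. B_x = 10  [DE ∥ BA ∩ EA ∥ DB]
6. B_y = -5  [DE ∥ BA ∩ EA ∥ DB]
   → B = (10, -5)

B = (10, -5)
C = (-5/4, 2)
F = (5/2, 0)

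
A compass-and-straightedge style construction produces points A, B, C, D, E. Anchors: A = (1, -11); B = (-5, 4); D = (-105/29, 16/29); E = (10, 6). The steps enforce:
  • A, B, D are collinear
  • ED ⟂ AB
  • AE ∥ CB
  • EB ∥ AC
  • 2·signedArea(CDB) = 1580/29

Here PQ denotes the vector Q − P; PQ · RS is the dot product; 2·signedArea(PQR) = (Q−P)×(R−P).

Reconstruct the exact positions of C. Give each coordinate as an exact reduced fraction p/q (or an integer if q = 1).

C = (-14, -13)

1. C_x = -14  [AE ∥ CB ∩ EB ∥ AC]
2. C_y = -13  [AE ∥ CB ∩ EB ∥ AC]
   → C = (-14, -13)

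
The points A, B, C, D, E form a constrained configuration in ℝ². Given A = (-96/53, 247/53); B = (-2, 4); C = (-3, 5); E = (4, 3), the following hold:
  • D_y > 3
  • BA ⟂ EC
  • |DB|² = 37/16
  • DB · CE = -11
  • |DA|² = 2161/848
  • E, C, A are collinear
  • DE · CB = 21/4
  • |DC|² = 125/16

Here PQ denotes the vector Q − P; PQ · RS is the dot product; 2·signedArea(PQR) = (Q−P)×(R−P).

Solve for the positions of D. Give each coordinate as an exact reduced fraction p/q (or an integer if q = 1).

1. D_x = -1/2  [DE · CB = 21/4 ∩ DB · CE = -11]
2. D_y = 15/4  [DE · CB = 21/4 ∩ DB · CE = -11]
   → D = (-1/2, 15/4)

D = (-1/2, 15/4)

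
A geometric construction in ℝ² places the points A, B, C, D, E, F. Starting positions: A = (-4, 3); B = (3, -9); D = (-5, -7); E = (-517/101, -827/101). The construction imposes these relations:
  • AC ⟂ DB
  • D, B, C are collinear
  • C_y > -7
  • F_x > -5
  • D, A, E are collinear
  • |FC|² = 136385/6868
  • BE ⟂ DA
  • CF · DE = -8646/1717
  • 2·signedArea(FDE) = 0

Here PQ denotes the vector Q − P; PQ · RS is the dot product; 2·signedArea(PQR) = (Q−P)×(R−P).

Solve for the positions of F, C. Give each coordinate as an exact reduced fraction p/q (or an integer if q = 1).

C = (-109/17, -113/17)
F = (-921/202, -262/101)

1. C_x = -109/17  [D, B, C are collinear ∩ AC ⟂ DB]
2. C_y = -113/17  [D, B, C are collinear ∩ AC ⟂ DB]
   → C = (-109/17, -113/17)
3. F_x = -921/202  [2·signedArea(FDE) = 0 ∩ CF · DE = -8646/1717]
4. F_y = -262/101  [2·signedArea(FDE) = 0 ∩ CF · DE = -8646/1717]
   → F = (-921/202, -262/101)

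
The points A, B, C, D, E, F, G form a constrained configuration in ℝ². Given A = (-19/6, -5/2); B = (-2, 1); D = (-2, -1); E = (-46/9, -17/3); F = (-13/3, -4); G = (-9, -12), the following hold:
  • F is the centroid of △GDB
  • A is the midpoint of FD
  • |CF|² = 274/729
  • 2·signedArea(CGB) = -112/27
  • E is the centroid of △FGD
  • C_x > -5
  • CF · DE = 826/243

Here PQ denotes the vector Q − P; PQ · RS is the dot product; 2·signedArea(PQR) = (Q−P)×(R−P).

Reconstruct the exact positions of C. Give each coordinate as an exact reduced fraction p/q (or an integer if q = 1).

1. C_x = -110/27  [CF · DE = 826/243 ∩ 2·signedArea(CGB) = -112/27]
2. C_y = -31/9  [CF · DE = 826/243 ∩ 2·signedArea(CGB) = -112/27]
   → C = (-110/27, -31/9)

C = (-110/27, -31/9)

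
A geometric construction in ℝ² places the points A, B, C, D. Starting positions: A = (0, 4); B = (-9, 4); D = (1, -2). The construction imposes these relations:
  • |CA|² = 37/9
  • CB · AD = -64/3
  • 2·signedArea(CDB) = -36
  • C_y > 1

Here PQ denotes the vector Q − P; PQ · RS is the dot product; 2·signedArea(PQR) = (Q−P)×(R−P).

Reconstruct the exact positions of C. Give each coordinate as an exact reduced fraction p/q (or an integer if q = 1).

1. C_x = 1/3  [CB · AD = -64/3 ∩ 2·signedArea(CDB) = -36]
2. C_y = 2  [CB · AD = -64/3 ∩ 2·signedArea(CDB) = -36]
   → C = (1/3, 2)

C = (1/3, 2)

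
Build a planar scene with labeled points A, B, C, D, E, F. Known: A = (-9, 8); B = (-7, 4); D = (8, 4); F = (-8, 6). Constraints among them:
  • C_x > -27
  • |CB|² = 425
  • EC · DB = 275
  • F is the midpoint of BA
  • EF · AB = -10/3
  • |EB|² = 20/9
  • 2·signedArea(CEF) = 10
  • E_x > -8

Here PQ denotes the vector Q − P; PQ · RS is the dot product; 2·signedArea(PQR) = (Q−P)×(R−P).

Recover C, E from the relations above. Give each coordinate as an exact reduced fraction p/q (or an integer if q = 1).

C = (-26, 12)
E = (-23/3, 16/3)

1. E_x = -23/3  [line -2·x + 4·y + -110/3 = 0 ∩ |EB|² = 20/9]
2. E_y = 16/3  [line -2·x + 4·y + -110/3 = 0 ∩ |EB|² = 20/9]
   → E = (-23/3, 16/3)
3. C_x = -26  [2·signedArea(CEF) = 10 ∩ EC · DB = 275]
4. C_y = 12  [2·signedArea(CEF) = 10 ∩ EC · DB = 275]
   → C = (-26, 12)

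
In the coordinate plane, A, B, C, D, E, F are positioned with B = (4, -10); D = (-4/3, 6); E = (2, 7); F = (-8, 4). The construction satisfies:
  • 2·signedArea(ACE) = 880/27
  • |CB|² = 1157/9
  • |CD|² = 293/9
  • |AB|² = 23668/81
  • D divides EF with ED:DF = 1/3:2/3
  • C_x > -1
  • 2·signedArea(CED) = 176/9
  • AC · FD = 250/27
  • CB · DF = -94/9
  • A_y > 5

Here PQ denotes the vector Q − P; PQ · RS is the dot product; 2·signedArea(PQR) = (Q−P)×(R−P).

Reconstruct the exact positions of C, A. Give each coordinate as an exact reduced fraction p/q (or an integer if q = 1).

A = (-32/9, 16/3)
C = (-2/3, 1/3)

1. C_x = -2/3  [2·signedArea(CED) = 176/9 ∩ CB · DF = -94/9]
2. C_y = 1/3  [2·signedArea(CED) = 176/9 ∩ CB · DF = -94/9]
   → C = (-2/3, 1/3)
3. A_x = -32/9  [2·signedArea(ACE) = 880/27 ∩ AC · FD = 250/27]
4. A_y = 16/3  [2·signedArea(ACE) = 880/27 ∩ AC · FD = 250/27]
   → A = (-32/9, 16/3)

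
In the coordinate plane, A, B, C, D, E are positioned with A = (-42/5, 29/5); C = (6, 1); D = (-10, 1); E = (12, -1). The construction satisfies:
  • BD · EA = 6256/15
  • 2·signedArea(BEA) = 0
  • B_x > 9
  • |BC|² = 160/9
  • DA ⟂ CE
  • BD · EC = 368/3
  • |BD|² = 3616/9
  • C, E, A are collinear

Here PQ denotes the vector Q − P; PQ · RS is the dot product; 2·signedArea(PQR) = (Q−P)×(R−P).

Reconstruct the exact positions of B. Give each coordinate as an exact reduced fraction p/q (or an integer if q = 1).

1. B_x = 10  [2·signedArea(BEA) = 0 ∩ BD · EA = 6256/15]
2. B_y = -1/3  [2·signedArea(BEA) = 0 ∩ BD · EA = 6256/15]
   → B = (10, -1/3)

B = (10, -1/3)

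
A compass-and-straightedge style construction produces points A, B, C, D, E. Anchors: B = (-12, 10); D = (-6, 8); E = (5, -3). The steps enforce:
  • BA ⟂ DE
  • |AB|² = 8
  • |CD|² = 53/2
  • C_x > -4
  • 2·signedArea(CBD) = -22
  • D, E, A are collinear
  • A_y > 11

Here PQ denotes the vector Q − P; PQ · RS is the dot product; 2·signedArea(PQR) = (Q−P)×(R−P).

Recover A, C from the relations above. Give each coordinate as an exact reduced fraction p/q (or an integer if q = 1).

A = (-10, 12)
C = (-7/2, 7/2)

1. A_x = -10  [D, E, A are collinear ∩ BA ⟂ DE]
2. A_y = 12  [D, E, A are collinear ∩ BA ⟂ DE]
   → A = (-10, 12)
3. C_x = -7/2  [line 2·x + 6·y + -14 = 0 ∩ |CD|² = 53/2]
4. C_y = 7/2  [line 2·x + 6·y + -14 = 0 ∩ |CD|² = 53/2]
   → C = (-7/2, 7/2)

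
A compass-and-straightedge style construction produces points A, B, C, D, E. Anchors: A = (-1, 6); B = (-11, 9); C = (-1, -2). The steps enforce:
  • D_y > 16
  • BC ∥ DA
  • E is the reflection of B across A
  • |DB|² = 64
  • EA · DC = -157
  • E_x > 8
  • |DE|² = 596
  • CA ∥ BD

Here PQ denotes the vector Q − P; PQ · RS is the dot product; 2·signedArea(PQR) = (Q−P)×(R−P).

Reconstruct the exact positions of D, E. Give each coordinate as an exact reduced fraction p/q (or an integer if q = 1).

1. D_x = -11  [BC ∥ DA ∩ CA ∥ BD]
2. D_y = 17  [BC ∥ DA ∩ CA ∥ BD]
   → D = (-11, 17)
3. E_x = 9  [E is the reflection of B across A]
4. E_y = 3  [E is the reflection of B across A]
   → E = (9, 3)

D = (-11, 17)
E = (9, 3)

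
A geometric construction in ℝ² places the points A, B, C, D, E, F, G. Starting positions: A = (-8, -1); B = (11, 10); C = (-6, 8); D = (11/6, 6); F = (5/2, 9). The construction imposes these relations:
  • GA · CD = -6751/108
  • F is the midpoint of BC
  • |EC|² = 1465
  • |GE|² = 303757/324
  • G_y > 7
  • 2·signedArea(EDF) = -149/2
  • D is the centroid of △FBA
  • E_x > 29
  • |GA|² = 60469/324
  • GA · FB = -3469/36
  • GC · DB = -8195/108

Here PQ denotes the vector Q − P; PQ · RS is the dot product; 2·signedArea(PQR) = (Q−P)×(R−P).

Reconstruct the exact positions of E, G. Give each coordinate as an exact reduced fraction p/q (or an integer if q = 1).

1. E_x = 30  [line -3·x + 2/3·y + 76 = 0 ∩ |EC|² = 1465]
2. E_y = 21  [line -3·x + 2/3·y + 76 = 0 ∩ |EC|² = 1465]
   → E = (30, 21)
3. G_x = 41/18  [GC · DB = -8195/108 ∩ GA · FB = -3469/36]
4. G_y = 8  [GC · DB = -8195/108 ∩ GA · FB = -3469/36]
   → G = (41/18, 8)

E = (30, 21)
G = (41/18, 8)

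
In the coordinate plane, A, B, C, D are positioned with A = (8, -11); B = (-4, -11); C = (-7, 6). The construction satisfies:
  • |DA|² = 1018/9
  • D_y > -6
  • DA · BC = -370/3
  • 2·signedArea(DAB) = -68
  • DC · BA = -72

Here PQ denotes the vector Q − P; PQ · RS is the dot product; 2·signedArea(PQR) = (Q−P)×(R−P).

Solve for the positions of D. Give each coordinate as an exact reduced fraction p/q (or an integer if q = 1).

D = (-1, -16/3)

1. D_x = -1  [DA · BC = -370/3 ∩ 2·signedArea(DAB) = -68]
2. D_y = -16/3  [DA · BC = -370/3 ∩ 2·signedArea(DAB) = -68]
   → D = (-1, -16/3)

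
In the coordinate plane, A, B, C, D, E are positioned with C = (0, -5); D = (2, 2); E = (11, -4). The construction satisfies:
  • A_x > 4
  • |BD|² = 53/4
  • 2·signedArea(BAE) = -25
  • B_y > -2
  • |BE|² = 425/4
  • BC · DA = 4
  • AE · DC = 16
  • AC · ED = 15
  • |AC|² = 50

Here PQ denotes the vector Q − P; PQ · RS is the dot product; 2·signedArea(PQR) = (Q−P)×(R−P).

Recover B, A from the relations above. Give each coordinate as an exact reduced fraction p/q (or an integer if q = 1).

1. A_x = 5  [AE · DC = 16 ∩ AC · ED = 15]
2. A_y = 0  [AE · DC = 16 ∩ AC · ED = 15]
   → A = (5, 0)
3. B_x = 1  [2·signedArea(BAE) = -25 ∩ BC · DA = 4]
4. B_y = -3/2  [2·signedArea(BAE) = -25 ∩ BC · DA = 4]
   → B = (1, -3/2)

A = (5, 0)
B = (1, -3/2)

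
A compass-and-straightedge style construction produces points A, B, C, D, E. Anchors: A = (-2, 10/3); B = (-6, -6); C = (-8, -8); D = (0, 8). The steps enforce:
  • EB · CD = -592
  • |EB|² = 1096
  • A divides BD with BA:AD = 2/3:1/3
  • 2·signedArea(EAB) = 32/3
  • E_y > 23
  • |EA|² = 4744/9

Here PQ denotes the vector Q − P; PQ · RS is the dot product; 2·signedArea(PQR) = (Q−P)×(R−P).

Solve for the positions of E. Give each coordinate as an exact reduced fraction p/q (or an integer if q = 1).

1. E_x = 8  [2·signedArea(EAB) = 32/3 ∩ EB · CD = -592]
2. E_y = 24  [2·signedArea(EAB) = 32/3 ∩ EB · CD = -592]
   → E = (8, 24)

E = (8, 24)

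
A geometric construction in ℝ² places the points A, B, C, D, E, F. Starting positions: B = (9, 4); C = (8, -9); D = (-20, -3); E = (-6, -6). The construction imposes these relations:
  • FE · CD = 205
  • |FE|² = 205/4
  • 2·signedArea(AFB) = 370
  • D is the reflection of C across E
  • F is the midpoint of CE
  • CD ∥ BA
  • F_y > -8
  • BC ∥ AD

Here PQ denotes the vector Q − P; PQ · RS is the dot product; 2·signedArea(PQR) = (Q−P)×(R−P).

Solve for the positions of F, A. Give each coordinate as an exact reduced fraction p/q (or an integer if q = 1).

A = (-19, 10)
F = (1, -15/2)

1. F_x = 1  [F is the midpoint of CE]
2. F_y = -15/2  [F is the midpoint of CE]
   → F = (1, -15/2)
3. A_x = -19  [BC ∥ AD ∩ CD ∥ BA]
4. A_y = 10  [BC ∥ AD ∩ CD ∥ BA]
   → A = (-19, 10)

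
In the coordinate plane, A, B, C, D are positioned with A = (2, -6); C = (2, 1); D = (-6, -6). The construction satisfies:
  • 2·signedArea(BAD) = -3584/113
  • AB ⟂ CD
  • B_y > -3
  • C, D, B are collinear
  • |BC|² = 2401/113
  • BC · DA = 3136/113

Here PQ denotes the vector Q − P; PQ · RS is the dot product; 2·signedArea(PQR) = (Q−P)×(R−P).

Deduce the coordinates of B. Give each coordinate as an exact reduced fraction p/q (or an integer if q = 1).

B = (-166/113, -230/113)

1. B_x = -166/113  [C, D, B are collinear ∩ AB ⟂ CD]
2. B_y = -230/113  [C, D, B are collinear ∩ AB ⟂ CD]
   → B = (-166/113, -230/113)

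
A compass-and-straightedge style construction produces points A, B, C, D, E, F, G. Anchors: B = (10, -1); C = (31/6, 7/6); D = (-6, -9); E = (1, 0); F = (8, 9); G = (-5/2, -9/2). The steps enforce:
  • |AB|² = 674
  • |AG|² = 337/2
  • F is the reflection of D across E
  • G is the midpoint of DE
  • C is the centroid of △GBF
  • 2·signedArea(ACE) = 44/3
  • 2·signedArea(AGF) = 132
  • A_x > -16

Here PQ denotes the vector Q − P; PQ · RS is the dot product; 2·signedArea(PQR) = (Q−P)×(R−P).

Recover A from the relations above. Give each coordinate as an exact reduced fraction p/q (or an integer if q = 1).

1. A_x = -15  [2·signedArea(AGF) = 132 ∩ 2·signedArea(ACE) = 44/3]
2. A_y = -8  [2·signedArea(AGF) = 132 ∩ 2·signedArea(ACE) = 44/3]
   → A = (-15, -8)

A = (-15, -8)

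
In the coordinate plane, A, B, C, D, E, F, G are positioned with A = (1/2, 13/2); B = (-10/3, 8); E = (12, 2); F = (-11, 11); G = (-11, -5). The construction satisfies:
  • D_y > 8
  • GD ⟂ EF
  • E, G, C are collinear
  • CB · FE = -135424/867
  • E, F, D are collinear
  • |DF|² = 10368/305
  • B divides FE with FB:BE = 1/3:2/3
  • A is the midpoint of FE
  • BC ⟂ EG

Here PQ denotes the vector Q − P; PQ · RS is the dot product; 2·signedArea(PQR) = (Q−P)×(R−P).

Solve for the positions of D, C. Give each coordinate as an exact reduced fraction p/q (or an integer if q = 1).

C = (-314/867, -1528/867)
D = (-1699/305, 2707/305)

1. D_x = -1699/305  [E, F, D are collinear ∩ GD ⟂ EF]
2. D_y = 2707/305  [E, F, D are collinear ∩ GD ⟂ EF]
   → D = (-1699/305, 2707/305)
3. C_x = -314/867  [E, G, C are collinear ∩ BC ⟂ EG]
4. C_y = -1528/867  [E, G, C are collinear ∩ BC ⟂ EG]
   → C = (-314/867, -1528/867)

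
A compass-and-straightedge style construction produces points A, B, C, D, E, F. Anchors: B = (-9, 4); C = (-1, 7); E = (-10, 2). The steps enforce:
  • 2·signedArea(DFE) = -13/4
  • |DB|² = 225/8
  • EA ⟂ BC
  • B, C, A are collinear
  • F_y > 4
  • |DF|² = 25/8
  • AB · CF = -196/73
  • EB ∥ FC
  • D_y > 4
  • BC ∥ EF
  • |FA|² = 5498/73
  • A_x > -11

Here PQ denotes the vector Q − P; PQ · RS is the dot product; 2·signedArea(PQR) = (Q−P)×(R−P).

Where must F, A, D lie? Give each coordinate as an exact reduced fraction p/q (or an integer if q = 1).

A = (-769/73, 250/73)
D = (-15/4, 19/4)
F = (-2, 5)

1. F_x = -2  [EB ∥ FC ∩ BC ∥ EF]
2. F_y = 5  [EB ∥ FC ∩ BC ∥ EF]
   → F = (-2, 5)
3. A_x = -769/73  [B, C, A are collinear ∩ EA ⟂ BC]
4. A_y = 250/73  [B, C, A are collinear ∩ EA ⟂ BC]
   → A = (-769/73, 250/73)
5. D_x = -15/4  [line 3·x + -8·y + 197/4 = 0 ∩ |DB|² = 225/8]
6. D_y = 19/4  [line 3·x + -8·y + 197/4 = 0 ∩ |DB|² = 225/8]
   → D = (-15/4, 19/4)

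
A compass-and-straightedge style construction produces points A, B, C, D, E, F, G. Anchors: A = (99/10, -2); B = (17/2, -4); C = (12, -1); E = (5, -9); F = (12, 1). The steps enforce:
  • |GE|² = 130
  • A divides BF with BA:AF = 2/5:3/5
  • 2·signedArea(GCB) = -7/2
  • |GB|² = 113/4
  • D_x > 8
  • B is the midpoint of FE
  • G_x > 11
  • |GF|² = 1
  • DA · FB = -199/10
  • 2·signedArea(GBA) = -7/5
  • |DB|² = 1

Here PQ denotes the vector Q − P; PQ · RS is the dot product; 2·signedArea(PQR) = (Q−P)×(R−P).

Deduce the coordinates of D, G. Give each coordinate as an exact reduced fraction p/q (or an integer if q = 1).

1. D_x = 17/2  [line 7/2·x + 5·y + -19/4 = 0 ∩ |DB|² = 1]
2. D_y = -5  [line 7/2·x + 5·y + -19/4 = 0 ∩ |DB|² = 1]
   → D = (17/2, -5)
3. G_x = 12  [2·signedArea(GCB) = -7/2 ∩ 2·signedArea(GBA) = -7/5]
4. G_y = 0  [2·signedArea(GCB) = -7/2 ∩ 2·signedArea(GBA) = -7/5]
   → G = (12, 0)

D = (17/2, -5)
G = (12, 0)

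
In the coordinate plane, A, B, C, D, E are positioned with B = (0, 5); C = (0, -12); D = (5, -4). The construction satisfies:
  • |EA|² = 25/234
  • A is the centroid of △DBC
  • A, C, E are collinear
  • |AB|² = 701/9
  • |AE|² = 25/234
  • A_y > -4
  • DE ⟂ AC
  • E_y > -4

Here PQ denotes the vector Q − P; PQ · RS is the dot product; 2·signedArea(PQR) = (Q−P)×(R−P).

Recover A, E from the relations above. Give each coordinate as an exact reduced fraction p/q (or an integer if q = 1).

A = (5/3, -11/3)
E = (45/26, -87/26)

1. A_x = 5/3  [A is the centroid of △DBC]
2. A_y = -11/3  [A is the centroid of △DBC]
   → A = (5/3, -11/3)
3. E_x = 45/26  [A, C, E are collinear ∩ DE ⟂ AC]
4. E_y = -87/26  [A, C, E are collinear ∩ DE ⟂ AC]
   → E = (45/26, -87/26)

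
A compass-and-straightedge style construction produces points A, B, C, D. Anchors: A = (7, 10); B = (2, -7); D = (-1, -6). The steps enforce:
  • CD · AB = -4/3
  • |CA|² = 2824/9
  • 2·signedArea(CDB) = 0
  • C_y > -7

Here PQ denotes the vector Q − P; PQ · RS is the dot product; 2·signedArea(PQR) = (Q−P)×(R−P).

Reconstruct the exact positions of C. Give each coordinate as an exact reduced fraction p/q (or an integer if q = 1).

C = (1, -20/3)

1. C_x = 1  [2·signedArea(CDB) = 0 ∩ CD · AB = -4/3]
2. C_y = -20/3  [2·signedArea(CDB) = 0 ∩ CD · AB = -4/3]
   → C = (1, -20/3)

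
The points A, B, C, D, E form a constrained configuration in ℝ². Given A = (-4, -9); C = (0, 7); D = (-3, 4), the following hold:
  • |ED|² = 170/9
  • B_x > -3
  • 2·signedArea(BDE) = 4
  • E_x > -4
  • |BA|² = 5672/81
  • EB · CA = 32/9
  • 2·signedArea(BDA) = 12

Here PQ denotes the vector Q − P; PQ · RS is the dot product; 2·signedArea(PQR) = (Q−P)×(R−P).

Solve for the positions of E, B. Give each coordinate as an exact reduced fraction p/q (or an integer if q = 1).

1. B_x = -22/9  [line 13·x + -1·y + 31 = 0 ∩ |BA|² = 5672/81]
2. B_y = -7/9  [line 13·x + -1·y + 31 = 0 ∩ |BA|² = 5672/81]
   → B = (-22/9, -7/9)
3. E_x = -10/3  [EB · CA = 32/9 ∩ 2·signedArea(BDE) = 4]
4. E_y = -1/3  [EB · CA = 32/9 ∩ 2·signedArea(BDE) = 4]
   → E = (-10/3, -1/3)

B = (-22/9, -7/9)
E = (-10/3, -1/3)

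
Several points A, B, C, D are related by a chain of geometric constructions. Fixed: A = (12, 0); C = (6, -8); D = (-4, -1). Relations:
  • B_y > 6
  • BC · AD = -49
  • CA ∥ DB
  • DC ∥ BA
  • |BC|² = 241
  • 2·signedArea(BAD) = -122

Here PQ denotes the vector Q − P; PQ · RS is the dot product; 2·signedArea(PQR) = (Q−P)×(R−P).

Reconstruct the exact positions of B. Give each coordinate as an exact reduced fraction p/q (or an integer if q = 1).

1. B_x = 2  [DC ∥ BA ∩ CA ∥ DB]
2. B_y = 7  [DC ∥ BA ∩ CA ∥ DB]
   → B = (2, 7)

B = (2, 7)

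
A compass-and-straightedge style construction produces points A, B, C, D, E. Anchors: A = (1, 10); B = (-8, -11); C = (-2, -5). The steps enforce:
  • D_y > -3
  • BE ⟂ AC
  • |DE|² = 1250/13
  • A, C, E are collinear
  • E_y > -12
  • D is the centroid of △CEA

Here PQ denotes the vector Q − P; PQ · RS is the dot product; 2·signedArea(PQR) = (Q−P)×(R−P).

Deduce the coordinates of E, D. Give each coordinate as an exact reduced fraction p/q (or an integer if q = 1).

D = (-19/13, -30/13)
E = (-44/13, -155/13)

1. E_x = -44/13  [A, C, E are collinear ∩ BE ⟂ AC]
2. E_y = -155/13  [A, C, E are collinear ∩ BE ⟂ AC]
   → E = (-44/13, -155/13)
3. D_x = -19/13  [D is the centroid of △CEA]
4. D_y = -30/13  [D is the centroid of △CEA]
   → D = (-19/13, -30/13)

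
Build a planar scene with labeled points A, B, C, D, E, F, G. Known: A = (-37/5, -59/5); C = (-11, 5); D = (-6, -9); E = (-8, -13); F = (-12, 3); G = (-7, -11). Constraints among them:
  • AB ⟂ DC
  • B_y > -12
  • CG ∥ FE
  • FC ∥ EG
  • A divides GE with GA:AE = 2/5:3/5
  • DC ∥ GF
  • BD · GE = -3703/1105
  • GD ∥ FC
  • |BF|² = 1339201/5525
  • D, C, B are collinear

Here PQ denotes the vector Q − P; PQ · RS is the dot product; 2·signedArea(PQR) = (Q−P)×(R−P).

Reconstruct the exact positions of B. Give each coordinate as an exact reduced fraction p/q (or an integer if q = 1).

B = (-1165/221, -12199/1105)

1. B_x = -1165/221  [D, C, B are collinear ∩ AB ⟂ DC]
2. B_y = -12199/1105  [D, C, B are collinear ∩ AB ⟂ DC]
   → B = (-1165/221, -12199/1105)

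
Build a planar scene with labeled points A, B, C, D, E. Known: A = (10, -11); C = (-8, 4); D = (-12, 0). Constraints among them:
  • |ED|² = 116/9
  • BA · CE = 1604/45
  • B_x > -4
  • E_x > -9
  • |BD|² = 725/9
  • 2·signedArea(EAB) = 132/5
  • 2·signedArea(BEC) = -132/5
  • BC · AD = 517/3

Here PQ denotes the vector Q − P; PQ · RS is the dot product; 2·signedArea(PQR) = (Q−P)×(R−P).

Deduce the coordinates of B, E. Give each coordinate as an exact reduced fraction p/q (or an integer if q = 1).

B = (-10/3, -7/3)
E = (-128/15, -14/15)

1. B_x = -10/3  [line 22·x + -11·y + 143/3 = 0 ∩ |BD|² = 725/9]
2. B_y = -7/3  [line 22·x + -11·y + 143/3 = 0 ∩ |BD|² = 725/9]
   → B = (-10/3, -7/3)
3. E_x = -128/15  [BA · CE = 1604/45 ∩ 2·signedArea(EAB) = 132/5]
4. E_y = -14/15  [BA · CE = 1604/45 ∩ 2·signedArea(EAB) = 132/5]
   → E = (-128/15, -14/15)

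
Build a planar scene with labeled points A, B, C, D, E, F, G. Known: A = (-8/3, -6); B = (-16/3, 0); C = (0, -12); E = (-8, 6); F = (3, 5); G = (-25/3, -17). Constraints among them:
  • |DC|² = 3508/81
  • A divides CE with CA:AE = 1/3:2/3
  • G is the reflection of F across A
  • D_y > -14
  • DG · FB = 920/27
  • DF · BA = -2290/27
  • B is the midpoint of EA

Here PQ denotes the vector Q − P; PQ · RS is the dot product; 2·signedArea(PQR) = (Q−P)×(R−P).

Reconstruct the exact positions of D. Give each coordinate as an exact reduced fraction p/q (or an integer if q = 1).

1. D_x = -58/9  [DG · FB = 920/27 ∩ DF · BA = -2290/27]
2. D_y = -40/3  [DG · FB = 920/27 ∩ DF · BA = -2290/27]
   → D = (-58/9, -40/3)

D = (-58/9, -40/3)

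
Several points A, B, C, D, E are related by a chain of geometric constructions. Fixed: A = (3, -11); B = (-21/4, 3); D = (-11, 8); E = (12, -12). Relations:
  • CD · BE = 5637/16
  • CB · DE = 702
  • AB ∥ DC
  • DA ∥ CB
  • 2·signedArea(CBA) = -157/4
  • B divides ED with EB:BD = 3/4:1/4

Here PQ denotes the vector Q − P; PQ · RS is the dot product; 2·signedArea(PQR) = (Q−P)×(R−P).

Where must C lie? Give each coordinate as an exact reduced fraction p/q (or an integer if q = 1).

1. C_x = -77/4  [DA ∥ CB ∩ AB ∥ DC]
2. C_y = 22  [DA ∥ CB ∩ AB ∥ DC]
   → C = (-77/4, 22)

C = (-77/4, 22)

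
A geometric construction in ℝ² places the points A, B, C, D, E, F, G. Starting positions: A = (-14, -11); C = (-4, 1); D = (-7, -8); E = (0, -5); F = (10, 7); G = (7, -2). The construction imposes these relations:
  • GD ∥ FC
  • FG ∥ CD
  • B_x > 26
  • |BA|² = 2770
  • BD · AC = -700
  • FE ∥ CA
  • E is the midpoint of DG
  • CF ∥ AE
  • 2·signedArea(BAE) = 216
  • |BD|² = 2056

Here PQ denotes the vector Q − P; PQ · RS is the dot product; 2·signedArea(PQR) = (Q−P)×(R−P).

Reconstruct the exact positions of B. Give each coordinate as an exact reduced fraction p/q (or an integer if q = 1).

1. B_x = 27  [2·signedArea(BAE) = 216 ∩ BD · AC = -700]
2. B_y = 22  [2·signedArea(BAE) = 216 ∩ BD · AC = -700]
   → B = (27, 22)

B = (27, 22)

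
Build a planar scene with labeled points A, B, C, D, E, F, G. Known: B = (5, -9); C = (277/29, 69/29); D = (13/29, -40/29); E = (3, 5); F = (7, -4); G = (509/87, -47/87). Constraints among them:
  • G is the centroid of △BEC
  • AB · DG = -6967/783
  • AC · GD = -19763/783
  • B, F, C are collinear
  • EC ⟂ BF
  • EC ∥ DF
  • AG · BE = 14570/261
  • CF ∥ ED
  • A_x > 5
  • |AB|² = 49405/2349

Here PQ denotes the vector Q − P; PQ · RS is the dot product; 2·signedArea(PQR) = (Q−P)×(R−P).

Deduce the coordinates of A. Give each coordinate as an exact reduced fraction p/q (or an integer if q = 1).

1. A_x = 1553/261  [AG · BE = 14570/261 ∩ AB · DG = -6967/783]
2. A_y = -1178/261  [AG · BE = 14570/261 ∩ AB · DG = -6967/783]
   → A = (1553/261, -1178/261)

A = (1553/261, -1178/261)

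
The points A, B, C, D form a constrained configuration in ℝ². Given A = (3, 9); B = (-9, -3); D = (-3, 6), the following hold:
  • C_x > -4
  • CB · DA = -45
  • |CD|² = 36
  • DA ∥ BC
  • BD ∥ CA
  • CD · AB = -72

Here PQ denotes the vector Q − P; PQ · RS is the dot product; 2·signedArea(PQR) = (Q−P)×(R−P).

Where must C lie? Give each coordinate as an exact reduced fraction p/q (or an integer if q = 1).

C = (-3, 0)

1. C_x = -3  [BD ∥ CA ∩ DA ∥ BC]
2. C_y = 0  [BD ∥ CA ∩ DA ∥ BC]
   → C = (-3, 0)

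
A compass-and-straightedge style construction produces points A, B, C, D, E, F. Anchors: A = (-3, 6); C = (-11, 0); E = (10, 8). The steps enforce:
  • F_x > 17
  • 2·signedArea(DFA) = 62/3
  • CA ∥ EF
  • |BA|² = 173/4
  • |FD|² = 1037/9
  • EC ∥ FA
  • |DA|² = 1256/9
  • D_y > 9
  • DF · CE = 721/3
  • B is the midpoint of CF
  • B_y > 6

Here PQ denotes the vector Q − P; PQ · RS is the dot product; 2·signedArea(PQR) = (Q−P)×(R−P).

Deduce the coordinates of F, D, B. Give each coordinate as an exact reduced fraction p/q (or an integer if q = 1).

B = (7/2, 7)
D = (25/3, 28/3)
F = (18, 14)

1. F_x = 18  [EC ∥ FA ∩ CA ∥ EF]
2. F_y = 14  [EC ∥ FA ∩ CA ∥ EF]
   → F = (18, 14)
3. D_x = 25/3  [2·signedArea(DFA) = 62/3 ∩ DF · CE = 721/3]
4. D_y = 28/3  [2·signedArea(DFA) = 62/3 ∩ DF · CE = 721/3]
   → D = (25/3, 28/3)
5. B_x = 7/2  [B is the midpoint of CF]
6. B_y = 7  [B is the midpoint of CF]
   → B = (7/2, 7)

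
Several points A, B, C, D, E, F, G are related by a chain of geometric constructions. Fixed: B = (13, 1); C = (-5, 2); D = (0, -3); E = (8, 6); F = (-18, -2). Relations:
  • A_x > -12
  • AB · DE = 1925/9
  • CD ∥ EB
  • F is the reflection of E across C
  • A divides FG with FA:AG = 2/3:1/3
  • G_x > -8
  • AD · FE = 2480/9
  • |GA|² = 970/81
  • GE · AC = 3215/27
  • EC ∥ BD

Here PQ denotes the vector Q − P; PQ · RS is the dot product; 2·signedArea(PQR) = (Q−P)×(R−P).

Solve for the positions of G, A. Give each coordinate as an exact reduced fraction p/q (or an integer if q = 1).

1. A_x = -100/9  [AB · DE = 1925/9 ∩ AD · FE = 2480/9]
2. A_y = -4/3  [AB · DE = 1925/9 ∩ AD · FE = 2480/9]
   → A = (-100/9, -4/3)
3. G_x = -23/3  [GE · AC = 3215/27 ∩ A divides FG with FA:AG = 2/3:1/3]
4. G_y = -1  [GE · AC = 3215/27 ∩ A divides FG with FA:AG = 2/3:1/3]
   → G = (-23/3, -1)

A = (-100/9, -4/3)
G = (-23/3, -1)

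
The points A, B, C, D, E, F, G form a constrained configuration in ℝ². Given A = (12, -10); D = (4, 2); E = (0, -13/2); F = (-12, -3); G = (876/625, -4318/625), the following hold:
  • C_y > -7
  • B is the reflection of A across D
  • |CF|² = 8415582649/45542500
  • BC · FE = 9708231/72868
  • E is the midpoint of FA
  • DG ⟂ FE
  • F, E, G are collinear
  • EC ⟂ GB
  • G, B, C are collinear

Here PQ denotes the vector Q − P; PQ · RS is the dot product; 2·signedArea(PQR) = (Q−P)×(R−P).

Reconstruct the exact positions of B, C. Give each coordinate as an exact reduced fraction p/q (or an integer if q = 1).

1. B_x = -4  [B is the reflection of A across D]
2. B_y = 14  [B is the reflection of A across D]
   → B = (-4, 14)
3. C_x = 13832478/11385625  [G, B, C are collinear ∩ EC ⟂ GB]
4. C_y = -140866133/22771250  [G, B, C are collinear ∩ EC ⟂ GB]
   → C = (13832478/11385625, -140866133/22771250)

B = (-4, 14)
C = (13832478/11385625, -140866133/22771250)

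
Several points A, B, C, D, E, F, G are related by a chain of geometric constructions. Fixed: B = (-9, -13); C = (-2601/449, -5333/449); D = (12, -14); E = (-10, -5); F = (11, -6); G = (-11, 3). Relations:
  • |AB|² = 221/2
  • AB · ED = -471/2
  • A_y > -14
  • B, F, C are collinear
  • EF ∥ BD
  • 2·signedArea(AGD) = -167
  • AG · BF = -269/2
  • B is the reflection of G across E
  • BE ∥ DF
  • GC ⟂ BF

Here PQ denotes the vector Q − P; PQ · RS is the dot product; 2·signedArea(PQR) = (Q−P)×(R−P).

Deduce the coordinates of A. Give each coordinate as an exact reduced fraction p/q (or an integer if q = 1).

A = (3/2, -27/2)

1. A_x = 3/2  [2·signedArea(AGD) = -167 ∩ AG · BF = -269/2]
2. A_y = -27/2  [2·signedArea(AGD) = -167 ∩ AG · BF = -269/2]
   → A = (3/2, -27/2)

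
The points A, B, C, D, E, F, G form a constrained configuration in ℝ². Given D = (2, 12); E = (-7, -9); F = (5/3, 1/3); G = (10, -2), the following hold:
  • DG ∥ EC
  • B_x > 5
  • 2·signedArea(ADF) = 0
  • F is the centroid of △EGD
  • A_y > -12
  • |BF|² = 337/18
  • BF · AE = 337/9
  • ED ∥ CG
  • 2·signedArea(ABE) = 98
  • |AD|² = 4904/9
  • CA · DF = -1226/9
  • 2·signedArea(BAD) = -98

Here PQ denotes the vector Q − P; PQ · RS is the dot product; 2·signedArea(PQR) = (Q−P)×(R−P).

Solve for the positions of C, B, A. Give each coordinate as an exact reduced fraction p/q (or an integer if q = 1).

1. C_x = 1  [ED ∥ CG ∩ DG ∥ EC]
2. C_y = -23  [ED ∥ CG ∩ DG ∥ EC]
   → C = (1, -23)
3. A_x = 4/3  [2·signedArea(ADF) = 0 ∩ CA · DF = -1226/9]
4. A_y = -34/3  [2·signedArea(ADF) = 0 ∩ CA · DF = -1226/9]
   → A = (4/3, -34/3)
5. B_x = 35/6  [2·signedArea(BAD) = -98 ∩ 2·signedArea(ABE) = 98]
6. B_y = -5/6  [2·signedArea(BAD) = -98 ∩ 2·signedArea(ABE) = 98]
   → B = (35/6, -5/6)

A = (4/3, -34/3)
B = (35/6, -5/6)
C = (1, -23)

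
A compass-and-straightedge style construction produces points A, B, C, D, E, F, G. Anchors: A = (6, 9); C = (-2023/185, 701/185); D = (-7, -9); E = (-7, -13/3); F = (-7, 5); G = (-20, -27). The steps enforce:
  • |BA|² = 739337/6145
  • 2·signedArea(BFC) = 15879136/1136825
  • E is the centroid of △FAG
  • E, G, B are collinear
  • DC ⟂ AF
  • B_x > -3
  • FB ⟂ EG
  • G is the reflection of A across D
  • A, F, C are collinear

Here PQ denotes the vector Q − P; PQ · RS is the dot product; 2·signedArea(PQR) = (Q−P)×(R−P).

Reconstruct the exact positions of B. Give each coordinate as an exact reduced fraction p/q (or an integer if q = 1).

1. B_x = -18263/6145  [E, G, B are collinear ∩ FB ⟂ EG]
2. B_y = 16529/6145  [E, G, B are collinear ∩ FB ⟂ EG]
   → B = (-18263/6145, 16529/6145)

B = (-18263/6145, 16529/6145)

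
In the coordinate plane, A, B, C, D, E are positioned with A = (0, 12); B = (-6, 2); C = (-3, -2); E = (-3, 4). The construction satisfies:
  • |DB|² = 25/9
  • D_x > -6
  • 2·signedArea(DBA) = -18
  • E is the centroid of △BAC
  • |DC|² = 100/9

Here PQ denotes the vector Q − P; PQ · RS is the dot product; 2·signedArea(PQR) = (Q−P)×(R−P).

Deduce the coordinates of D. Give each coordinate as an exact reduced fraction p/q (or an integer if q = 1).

D = (-5, 2/3)

1. D_x = -5  [line -10·x + 6·y + -54 = 0 ∩ |DC|² = 100/9]
2. D_y = 2/3  [line -10·x + 6·y + -54 = 0 ∩ |DC|² = 100/9]
   → D = (-5, 2/3)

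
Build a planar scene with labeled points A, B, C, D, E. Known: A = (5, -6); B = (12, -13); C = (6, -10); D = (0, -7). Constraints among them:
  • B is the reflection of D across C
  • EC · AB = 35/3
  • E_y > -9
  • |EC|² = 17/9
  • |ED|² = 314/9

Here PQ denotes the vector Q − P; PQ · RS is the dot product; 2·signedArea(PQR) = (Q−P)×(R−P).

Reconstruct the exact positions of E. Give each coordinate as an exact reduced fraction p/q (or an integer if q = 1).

E = (17/3, -26/3)

1. E_x = 17/3  [line -7·x + 7·y + 301/3 = 0 ∩ |ED|² = 314/9]
2. E_y = -26/3  [line -7·x + 7·y + 301/3 = 0 ∩ |ED|² = 314/9]
   → E = (17/3, -26/3)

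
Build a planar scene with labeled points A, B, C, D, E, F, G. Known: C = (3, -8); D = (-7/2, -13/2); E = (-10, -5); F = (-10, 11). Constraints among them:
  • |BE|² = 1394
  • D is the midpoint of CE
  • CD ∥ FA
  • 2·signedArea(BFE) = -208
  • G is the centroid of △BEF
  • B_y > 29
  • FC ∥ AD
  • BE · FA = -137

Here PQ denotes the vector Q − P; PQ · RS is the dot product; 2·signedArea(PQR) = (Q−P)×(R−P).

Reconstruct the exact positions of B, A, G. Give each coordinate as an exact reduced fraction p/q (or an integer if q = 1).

A = (-33/2, 25/2)
B = (-23, 30)
G = (-43/3, 12)

1. B_x = -23  [2·signedArea(BFE) = -208]
2. B_y = 30  [|BE|² = 1394]
   → B = (-23, 30)
3. A_x = -33/2  [FC ∥ AD ∩ CD ∥ FA]
4. A_y = 25/2  [FC ∥ AD ∩ CD ∥ FA]
   → A = (-33/2, 25/2)
5. G_x = -43/3  [G is the centroid of △BEF]
6. G_y = 12  [G is the centroid of △BEF]
   → G = (-43/3, 12)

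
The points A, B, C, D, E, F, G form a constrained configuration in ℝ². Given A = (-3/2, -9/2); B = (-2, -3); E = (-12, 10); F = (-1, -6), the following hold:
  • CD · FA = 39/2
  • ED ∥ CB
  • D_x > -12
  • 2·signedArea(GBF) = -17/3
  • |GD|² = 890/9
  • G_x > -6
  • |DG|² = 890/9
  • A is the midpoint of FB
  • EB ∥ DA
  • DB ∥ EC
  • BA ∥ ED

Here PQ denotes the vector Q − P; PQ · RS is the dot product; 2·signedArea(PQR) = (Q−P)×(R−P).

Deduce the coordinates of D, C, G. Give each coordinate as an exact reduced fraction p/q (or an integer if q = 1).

1. D_x = -23/2  [EB ∥ DA ∩ BA ∥ ED]
2. D_y = 17/2  [EB ∥ DA ∩ BA ∥ ED]
   → D = (-23/2, 17/2)
3. C_x = -5/2  [ED ∥ CB ∩ DB ∥ EC]
4. C_y = -3/2  [ED ∥ CB ∩ DB ∥ EC]
   → C = (-5/2, -3/2)
5. G_x = -31/6  [line 3·x + 1·y + 44/3 = 0 ∩ |GD|² = 890/9]
6. G_y = 5/6  [line 3·x + 1·y + 44/3 = 0 ∩ |GD|² = 890/9]
   → G = (-31/6, 5/6)

C = (-5/2, -3/2)
D = (-23/2, 17/2)
G = (-31/6, 5/6)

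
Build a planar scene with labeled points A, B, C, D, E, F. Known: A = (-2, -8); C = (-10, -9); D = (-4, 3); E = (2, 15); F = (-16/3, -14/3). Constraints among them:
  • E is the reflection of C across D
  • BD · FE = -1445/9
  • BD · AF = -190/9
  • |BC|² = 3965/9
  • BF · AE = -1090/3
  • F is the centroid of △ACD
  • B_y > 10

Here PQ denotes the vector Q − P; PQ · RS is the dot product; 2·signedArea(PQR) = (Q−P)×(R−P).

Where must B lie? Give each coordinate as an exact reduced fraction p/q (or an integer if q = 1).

1. B_x = -8/3  [BD · AF = -190/9 ∩ BD · FE = -1445/9]
2. B_y = 32/3  [BD · AF = -190/9 ∩ BD · FE = -1445/9]
   → B = (-8/3, 32/3)

B = (-8/3, 32/3)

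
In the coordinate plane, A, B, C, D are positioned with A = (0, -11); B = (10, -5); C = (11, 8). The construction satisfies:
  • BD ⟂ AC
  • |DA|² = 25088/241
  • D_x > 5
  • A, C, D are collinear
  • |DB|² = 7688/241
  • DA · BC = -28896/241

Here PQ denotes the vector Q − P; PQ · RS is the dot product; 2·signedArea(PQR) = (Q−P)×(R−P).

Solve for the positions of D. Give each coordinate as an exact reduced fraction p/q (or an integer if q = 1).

1. D_x = 1232/241  [A, C, D are collinear ∩ BD ⟂ AC]
2. D_y = -523/241  [A, C, D are collinear ∩ BD ⟂ AC]
   → D = (1232/241, -523/241)

D = (1232/241, -523/241)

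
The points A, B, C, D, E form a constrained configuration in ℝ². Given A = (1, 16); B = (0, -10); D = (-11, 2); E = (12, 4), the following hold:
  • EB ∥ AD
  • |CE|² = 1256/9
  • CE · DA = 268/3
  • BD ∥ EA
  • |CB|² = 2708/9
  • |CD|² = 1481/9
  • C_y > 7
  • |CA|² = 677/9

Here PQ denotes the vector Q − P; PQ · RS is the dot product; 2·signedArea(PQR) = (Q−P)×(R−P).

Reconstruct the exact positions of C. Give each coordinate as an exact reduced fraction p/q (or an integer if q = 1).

C = (2/3, 22/3)

1. C_x = 2/3  [line -12·x + -14·y + 332/3 = 0 ∩ |CB|² = 2708/9]
2. C_y = 22/3  [line -12·x + -14·y + 332/3 = 0 ∩ |CB|² = 2708/9]
   → C = (2/3, 22/3)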